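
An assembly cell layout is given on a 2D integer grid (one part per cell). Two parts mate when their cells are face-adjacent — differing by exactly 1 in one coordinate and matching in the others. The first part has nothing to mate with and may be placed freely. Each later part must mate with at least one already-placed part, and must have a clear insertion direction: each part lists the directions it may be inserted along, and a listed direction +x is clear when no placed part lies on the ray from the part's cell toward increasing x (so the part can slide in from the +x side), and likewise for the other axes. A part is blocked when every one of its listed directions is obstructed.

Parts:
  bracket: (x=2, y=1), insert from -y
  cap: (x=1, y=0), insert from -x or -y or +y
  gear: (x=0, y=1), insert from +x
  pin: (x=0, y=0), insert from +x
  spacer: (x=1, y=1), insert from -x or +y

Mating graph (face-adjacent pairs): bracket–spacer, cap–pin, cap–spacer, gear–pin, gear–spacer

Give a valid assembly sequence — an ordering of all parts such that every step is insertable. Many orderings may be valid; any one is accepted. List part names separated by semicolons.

gear; spacer; pin; cap; bracket

1. gear@(0, 1) [+x clear] — {gear}
2. spacer@(1, 1) [+y clear] — {gear, spacer}
3. pin@(0, 0) [+x clear] — {gear, pin, spacer}
4. cap@(1, 0) [-y clear] — {cap, gear, pin, spacer}
5. bracket@(2, 1) [-y clear] — {bracket, cap, gear, pin, spacer}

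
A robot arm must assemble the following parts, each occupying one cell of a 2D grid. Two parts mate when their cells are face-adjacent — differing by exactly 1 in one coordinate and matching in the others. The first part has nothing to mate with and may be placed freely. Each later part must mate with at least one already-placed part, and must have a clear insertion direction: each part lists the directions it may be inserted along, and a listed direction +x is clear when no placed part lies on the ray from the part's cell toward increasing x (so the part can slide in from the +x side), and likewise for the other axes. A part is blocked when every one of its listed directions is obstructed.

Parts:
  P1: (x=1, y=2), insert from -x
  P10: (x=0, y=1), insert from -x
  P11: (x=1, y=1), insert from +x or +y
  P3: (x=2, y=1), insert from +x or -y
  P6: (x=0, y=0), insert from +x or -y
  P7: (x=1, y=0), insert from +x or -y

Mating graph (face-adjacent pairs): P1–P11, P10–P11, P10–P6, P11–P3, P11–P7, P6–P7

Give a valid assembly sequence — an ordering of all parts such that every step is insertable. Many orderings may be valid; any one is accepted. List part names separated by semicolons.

1. P7@(1, 0) [+x clear] — {P7}
2. P6@(0, 0) [-y clear] — {P6, P7}
3. P10@(0, 1) [-x clear] — {P10, P6, P7}
4. P11@(1, 1) [+x clear] — {P10, P11, P6, P7}
5. P3@(2, 1) [+x clear] — {P10, P11, P3, P6, P7}
6. P1@(1, 2) [-x clear] — {P1, P10, P11, P3, P6, P7}

P7; P6; P10; P11; P3; P1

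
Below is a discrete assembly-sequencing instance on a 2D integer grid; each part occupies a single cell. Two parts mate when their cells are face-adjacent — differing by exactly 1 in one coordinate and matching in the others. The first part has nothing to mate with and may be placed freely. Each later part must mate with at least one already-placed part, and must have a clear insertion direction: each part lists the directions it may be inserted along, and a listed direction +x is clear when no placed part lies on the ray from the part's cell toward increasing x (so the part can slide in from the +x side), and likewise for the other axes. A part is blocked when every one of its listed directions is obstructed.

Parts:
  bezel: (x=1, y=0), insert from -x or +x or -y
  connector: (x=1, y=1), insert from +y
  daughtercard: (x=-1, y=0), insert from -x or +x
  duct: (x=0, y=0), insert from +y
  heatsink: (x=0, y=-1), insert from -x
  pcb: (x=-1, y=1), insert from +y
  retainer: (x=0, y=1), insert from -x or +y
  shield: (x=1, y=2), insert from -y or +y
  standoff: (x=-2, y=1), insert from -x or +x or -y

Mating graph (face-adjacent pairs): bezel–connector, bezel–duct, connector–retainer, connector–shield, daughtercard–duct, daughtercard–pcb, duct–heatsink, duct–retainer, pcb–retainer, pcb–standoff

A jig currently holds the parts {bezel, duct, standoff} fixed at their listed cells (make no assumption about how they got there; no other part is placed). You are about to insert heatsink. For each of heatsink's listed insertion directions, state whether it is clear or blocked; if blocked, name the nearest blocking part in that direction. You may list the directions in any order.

-x: ray from heatsink(0, -1) has no placed part ⇒ clear

-x: clear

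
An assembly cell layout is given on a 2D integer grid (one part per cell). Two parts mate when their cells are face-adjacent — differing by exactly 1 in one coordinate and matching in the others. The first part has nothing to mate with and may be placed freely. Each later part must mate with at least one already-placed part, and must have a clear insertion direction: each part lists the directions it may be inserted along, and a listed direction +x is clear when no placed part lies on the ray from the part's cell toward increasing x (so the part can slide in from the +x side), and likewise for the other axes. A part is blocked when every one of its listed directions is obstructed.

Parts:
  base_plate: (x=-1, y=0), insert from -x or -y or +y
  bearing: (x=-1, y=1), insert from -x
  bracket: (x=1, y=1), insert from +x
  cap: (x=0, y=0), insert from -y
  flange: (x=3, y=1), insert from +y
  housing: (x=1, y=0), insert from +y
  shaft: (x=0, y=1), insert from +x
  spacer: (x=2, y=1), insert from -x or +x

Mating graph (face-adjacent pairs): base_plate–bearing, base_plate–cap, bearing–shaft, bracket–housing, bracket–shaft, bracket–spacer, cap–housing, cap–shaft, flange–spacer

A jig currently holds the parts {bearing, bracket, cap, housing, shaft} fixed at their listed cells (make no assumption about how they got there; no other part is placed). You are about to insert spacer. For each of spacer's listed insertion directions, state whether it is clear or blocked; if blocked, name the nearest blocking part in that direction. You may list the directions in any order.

-x: nearest on ray is bracket@(1, 1) ⇒ blocked
+x: ray from spacer(2, 1) has no placed part ⇒ clear

+x: clear; -x: blocked by bracket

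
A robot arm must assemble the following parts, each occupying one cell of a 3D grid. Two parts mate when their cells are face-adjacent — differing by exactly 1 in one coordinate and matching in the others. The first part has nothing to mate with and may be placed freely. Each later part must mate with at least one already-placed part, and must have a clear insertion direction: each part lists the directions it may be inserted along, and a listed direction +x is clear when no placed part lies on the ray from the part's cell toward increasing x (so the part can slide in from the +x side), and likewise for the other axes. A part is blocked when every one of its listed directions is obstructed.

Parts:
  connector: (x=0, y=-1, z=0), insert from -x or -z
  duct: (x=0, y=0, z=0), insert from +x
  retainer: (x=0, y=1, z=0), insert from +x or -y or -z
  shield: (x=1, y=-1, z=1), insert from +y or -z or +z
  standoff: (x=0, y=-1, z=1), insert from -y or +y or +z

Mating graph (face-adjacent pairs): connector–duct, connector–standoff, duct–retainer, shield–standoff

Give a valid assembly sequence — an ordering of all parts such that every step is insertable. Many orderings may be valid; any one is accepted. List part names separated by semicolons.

connector; duct; retainer; standoff; shield

1. connector@(0, -1, 0) [-x clear] — {connector}
2. duct@(0, 0, 0) [+x clear] — {connector, duct}
3. retainer@(0, 1, 0) [+x clear] — {connector, duct, retainer}
4. standoff@(0, -1, 1) [-y clear] — {connector, duct, retainer, standoff}
5. shield@(1, -1, 1) [+y clear] — {connector, duct, retainer, shield, standoff}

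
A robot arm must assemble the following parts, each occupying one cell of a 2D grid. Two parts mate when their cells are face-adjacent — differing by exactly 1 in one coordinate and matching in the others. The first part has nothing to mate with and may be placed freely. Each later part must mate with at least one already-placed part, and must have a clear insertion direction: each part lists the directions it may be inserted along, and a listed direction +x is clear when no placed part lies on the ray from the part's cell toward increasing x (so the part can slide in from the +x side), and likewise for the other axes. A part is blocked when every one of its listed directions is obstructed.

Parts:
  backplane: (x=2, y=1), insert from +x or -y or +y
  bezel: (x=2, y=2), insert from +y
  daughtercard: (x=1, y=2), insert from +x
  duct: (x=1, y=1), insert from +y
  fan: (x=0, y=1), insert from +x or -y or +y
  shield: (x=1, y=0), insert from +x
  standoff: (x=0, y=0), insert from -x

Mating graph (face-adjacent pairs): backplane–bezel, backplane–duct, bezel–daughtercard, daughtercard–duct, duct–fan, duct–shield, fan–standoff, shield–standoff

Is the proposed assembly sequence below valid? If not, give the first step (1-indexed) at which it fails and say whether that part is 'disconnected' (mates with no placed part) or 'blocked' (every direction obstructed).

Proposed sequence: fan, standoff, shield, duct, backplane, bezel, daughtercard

1. fan@(0, 1) [+x clear] — {fan}
2. standoff@(0, 0) [-x clear] — {fan, standoff}
3. shield@(1, 0) [+x clear] — {fan, shield, standoff}
4. duct@(1, 1) [+y clear] — {duct, fan, shield, standoff}
5. backplane@(2, 1) [+x clear] — {backplane, duct, fan, shield, standoff}
6. bezel@(2, 2) [+y clear] — {backplane, bezel, duct, fan, shield, standoff}
7. daughtercard@(1, 2) — +x all obstructed ⇒ blocked

Invalid at step 7 (blocked)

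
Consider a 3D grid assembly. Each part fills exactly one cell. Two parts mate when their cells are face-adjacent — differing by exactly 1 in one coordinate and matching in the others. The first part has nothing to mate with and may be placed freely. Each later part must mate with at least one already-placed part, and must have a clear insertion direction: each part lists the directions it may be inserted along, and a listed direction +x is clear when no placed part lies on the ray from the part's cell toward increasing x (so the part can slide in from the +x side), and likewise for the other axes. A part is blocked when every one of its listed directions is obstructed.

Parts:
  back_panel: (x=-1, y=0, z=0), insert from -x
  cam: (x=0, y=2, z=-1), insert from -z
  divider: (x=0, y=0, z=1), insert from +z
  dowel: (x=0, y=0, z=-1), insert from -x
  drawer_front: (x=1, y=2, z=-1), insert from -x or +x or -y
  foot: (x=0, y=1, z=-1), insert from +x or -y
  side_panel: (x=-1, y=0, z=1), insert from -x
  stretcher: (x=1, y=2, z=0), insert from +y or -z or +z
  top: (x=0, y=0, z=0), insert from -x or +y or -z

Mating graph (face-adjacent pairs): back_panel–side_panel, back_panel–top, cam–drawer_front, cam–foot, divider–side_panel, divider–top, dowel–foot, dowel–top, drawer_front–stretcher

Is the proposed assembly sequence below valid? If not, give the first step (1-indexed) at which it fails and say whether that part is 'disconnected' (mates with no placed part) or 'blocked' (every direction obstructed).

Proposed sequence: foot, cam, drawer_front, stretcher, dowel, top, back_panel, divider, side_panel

1. foot@(0, 1, -1) [+x clear] — {foot}
2. cam@(0, 2, -1) [-z clear] — {cam, foot}
3. drawer_front@(1, 2, -1) [+x clear] — {cam, drawer_front, foot}
4. stretcher@(1, 2, 0) [+y clear] — {cam, drawer_front, foot, stretcher}
5. dowel@(0, 0, -1) [-x clear] — {cam, dowel, drawer_front, foot, stretcher}
6. top@(0, 0, 0) [-x clear] — {cam, dowel, drawer_front, foot, stretcher, top}
7. back_panel@(-1, 0, 0) [-x clear] — {back_panel, cam, dowel, drawer_front, foot, stretcher, top}
8. divider@(0, 0, 1) [+z clear] — {back_panel, cam, divider, dowel, drawer_front, foot, stretcher, top}
9. side_panel@(-1, 0, 1) [-x clear] — {back_panel, cam, divider, dowel, drawer_front, foot, side_panel, stretcher, top}

Valid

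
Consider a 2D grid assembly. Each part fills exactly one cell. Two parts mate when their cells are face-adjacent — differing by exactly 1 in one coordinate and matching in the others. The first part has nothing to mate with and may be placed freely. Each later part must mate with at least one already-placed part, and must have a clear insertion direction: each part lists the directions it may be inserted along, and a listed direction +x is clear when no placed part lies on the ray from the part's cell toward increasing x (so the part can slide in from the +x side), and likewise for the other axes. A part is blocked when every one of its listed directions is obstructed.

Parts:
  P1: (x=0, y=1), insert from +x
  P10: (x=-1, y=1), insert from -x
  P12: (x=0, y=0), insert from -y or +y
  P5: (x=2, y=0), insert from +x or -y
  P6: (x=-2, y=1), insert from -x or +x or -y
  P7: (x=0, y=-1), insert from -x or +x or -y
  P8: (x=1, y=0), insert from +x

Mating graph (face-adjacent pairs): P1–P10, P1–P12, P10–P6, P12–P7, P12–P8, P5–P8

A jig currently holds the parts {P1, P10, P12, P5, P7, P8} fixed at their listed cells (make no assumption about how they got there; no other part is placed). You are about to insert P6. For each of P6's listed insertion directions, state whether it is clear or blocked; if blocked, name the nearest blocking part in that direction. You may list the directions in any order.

+x: blocked by P10; -x: clear; -y: clear

-x: ray from P6(-2, 1) has no placed part ⇒ clear
+x: nearest on ray is P10@(-1, 1) ⇒ blocked
-y: ray from P6(-2, 1) has no placed part ⇒ clear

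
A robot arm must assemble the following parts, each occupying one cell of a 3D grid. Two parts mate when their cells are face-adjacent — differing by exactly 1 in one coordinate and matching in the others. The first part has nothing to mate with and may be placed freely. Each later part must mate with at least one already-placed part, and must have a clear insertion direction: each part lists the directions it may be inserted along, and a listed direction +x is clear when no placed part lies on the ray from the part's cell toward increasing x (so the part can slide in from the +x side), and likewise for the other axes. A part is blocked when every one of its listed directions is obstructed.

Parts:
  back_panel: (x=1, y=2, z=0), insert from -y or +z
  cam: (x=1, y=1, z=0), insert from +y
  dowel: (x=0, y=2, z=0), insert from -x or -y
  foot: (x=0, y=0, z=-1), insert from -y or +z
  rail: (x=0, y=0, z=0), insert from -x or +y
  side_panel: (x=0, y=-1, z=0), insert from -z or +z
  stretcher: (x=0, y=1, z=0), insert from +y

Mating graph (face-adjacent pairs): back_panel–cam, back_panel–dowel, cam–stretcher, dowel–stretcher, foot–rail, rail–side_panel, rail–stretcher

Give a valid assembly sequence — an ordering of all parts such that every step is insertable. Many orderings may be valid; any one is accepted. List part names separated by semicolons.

foot; rail; side_panel; stretcher; dowel; cam; back_panel

1. foot@(0, 0, -1) [-y clear] — {foot}
2. rail@(0, 0, 0) [-x clear] — {foot, rail}
3. side_panel@(0, -1, 0) [-z clear] — {foot, rail, side_panel}
4. stretcher@(0, 1, 0) [+y clear] — {foot, rail, side_panel, stretcher}
5. dowel@(0, 2, 0) [-x clear] — {dowel, foot, rail, side_panel, stretcher}
6. cam@(1, 1, 0) [+y clear] — {cam, dowel, foot, rail, side_panel, stretcher}
7. back_panel@(1, 2, 0) [+z clear] — {back_panel, cam, dowel, foot, rail, side_panel, stretcher}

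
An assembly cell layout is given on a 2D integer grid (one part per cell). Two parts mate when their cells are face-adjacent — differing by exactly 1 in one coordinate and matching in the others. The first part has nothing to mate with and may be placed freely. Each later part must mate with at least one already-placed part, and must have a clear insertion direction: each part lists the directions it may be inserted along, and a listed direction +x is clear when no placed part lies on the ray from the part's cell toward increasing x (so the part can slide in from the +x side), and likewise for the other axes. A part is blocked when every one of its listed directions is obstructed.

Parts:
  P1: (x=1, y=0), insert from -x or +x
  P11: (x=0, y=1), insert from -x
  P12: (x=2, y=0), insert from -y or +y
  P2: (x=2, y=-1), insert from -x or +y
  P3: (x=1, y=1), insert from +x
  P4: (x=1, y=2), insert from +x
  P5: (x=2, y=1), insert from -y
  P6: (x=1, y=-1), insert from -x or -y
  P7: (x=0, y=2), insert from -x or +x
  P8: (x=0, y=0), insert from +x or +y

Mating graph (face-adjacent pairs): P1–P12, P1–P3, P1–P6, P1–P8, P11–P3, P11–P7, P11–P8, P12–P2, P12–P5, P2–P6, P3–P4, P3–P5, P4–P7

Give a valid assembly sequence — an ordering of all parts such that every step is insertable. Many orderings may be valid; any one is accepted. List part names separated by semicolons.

P4; P7; P3; P5; P11; P8; P1; P12; P2; P6

1. P4@(1, 2) [+x clear] — {P4}
2. P7@(0, 2) [-x clear] — {P4, P7}
3. P3@(1, 1) [+x clear] — {P3, P4, P7}
4. P5@(2, 1) [-y clear] — {P3, P4, P5, P7}
5. P11@(0, 1) [-x clear] — {P11, P3, P4, P5, P7}
6. P8@(0, 0) [+x clear] — {P11, P3, P4, P5, P7, P8}
7. P1@(1, 0) [+x clear] — {P1, P11, P3, P4, P5, P7, P8}
8. P12@(2, 0) [-y clear] — {P1, P11, P12, P3, P4, P5, P7, P8}
9. P2@(2, -1) [-x clear] — {P1, P11, P12, P2, P3, P4, P5, P7, P8}
10. P6@(1, -1) [-x clear] — {P1, P11, P12, P2, P3, P4, P5, P6, P7, P8}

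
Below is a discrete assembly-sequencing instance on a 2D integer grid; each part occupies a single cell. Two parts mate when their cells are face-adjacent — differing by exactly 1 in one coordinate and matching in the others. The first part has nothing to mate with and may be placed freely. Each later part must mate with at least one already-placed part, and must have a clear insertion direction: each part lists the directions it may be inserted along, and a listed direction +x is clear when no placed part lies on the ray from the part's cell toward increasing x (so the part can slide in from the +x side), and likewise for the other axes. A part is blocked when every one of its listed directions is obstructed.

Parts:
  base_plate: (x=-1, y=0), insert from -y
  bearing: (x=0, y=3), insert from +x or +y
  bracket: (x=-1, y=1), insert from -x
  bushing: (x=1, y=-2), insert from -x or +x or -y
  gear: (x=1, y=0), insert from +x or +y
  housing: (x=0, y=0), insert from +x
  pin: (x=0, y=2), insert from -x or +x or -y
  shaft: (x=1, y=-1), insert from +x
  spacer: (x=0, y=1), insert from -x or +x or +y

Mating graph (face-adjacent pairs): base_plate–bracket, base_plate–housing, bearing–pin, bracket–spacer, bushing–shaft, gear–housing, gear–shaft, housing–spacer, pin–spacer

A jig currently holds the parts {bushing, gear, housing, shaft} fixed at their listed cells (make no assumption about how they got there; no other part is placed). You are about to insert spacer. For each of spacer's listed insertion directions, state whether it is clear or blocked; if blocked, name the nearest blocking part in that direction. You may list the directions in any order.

-x: ray from spacer(0, 1) has no placed part ⇒ clear
+x: ray from spacer(0, 1) has no placed part ⇒ clear
+y: ray from spacer(0, 1) has no placed part ⇒ clear

+x: clear; +y: clear; -x: clear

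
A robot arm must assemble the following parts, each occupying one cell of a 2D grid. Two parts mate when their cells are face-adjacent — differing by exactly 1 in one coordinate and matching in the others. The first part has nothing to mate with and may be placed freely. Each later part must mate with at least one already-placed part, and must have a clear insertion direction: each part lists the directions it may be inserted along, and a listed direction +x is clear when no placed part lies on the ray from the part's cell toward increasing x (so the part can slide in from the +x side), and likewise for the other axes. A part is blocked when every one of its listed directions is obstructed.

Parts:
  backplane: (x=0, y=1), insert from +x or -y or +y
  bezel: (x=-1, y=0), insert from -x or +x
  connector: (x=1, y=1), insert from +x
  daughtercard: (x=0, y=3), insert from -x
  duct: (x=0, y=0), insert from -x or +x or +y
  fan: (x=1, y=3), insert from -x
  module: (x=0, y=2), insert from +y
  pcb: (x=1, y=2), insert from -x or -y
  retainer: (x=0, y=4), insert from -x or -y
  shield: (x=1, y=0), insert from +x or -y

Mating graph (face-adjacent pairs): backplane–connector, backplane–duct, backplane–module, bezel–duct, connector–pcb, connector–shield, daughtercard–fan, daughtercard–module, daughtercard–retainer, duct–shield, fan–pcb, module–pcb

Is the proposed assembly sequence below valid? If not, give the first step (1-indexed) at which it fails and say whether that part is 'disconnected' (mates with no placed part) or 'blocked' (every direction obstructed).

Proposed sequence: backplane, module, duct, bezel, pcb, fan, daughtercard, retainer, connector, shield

Valid

1. backplane@(0, 1) [+x clear] — {backplane}
2. module@(0, 2) [+y clear] — {backplane, module}
3. duct@(0, 0) [-x clear] — {backplane, duct, module}
4. bezel@(-1, 0) [-x clear] — {backplane, bezel, duct, module}
5. pcb@(1, 2) [-y clear] — {backplane, bezel, duct, module, pcb}
6. fan@(1, 3) [-x clear] — {backplane, bezel, duct, fan, module, pcb}
7. daughtercard@(0, 3) [-x clear] — {backplane, bezel, daughtercard, duct, fan, module, pcb}
8. retainer@(0, 4) [-x clear] — {backplane, bezel, daughtercard, duct, fan, module, pcb, retainer}
9. connector@(1, 1) [+x clear] — {backplane, bezel, connector, daughtercard, duct, fan, module, pcb, retainer}
10. shield@(1, 0) [+x clear] — {backplane, bezel, connector, daughtercard, duct, fan, module, pcb, retainer, shield}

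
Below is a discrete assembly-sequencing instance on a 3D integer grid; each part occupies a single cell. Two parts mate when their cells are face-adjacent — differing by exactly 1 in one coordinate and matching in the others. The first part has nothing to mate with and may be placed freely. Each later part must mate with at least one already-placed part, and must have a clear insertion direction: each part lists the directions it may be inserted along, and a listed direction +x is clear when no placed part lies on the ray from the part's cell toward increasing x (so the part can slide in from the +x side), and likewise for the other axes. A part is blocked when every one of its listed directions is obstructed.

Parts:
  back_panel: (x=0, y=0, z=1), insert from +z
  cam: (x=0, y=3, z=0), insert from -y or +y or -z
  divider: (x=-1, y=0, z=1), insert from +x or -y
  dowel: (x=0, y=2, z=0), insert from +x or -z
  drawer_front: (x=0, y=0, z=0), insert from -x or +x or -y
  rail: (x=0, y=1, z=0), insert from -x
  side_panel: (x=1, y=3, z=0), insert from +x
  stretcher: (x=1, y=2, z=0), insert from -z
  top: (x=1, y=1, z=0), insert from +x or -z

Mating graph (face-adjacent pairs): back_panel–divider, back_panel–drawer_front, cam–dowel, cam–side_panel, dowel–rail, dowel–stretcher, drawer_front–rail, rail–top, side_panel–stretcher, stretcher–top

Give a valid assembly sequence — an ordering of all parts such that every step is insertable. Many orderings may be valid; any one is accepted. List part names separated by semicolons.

1. top@(1, 1, 0) [+x clear] — {top}
2. stretcher@(1, 2, 0) [-z clear] — {stretcher, top}
3. side_panel@(1, 3, 0) [+x clear] — {side_panel, stretcher, top}
4. rail@(0, 1, 0) [-x clear] — {rail, side_panel, stretcher, top}
5. cam@(0, 3, 0) [+y clear] — {cam, rail, side_panel, stretcher, top}
6. dowel@(0, 2, 0) [-z clear] — {cam, dowel, rail, side_panel, stretcher, top}
7. drawer_front@(0, 0, 0) [-x clear] — {cam, dowel, drawer_front, rail, side_panel, stretcher, top}
8. back_panel@(0, 0, 1) [+z clear] — {back_panel, cam, dowel, drawer_front, rail, side_panel, stretcher, top}
9. divider@(-1, 0, 1) [-y clear] — {back_panel, cam, divider, dowel, drawer_front, rail, side_panel, stretcher, top}

top; stretcher; side_panel; rail; cam; dowel; drawer_front; back_panel; divider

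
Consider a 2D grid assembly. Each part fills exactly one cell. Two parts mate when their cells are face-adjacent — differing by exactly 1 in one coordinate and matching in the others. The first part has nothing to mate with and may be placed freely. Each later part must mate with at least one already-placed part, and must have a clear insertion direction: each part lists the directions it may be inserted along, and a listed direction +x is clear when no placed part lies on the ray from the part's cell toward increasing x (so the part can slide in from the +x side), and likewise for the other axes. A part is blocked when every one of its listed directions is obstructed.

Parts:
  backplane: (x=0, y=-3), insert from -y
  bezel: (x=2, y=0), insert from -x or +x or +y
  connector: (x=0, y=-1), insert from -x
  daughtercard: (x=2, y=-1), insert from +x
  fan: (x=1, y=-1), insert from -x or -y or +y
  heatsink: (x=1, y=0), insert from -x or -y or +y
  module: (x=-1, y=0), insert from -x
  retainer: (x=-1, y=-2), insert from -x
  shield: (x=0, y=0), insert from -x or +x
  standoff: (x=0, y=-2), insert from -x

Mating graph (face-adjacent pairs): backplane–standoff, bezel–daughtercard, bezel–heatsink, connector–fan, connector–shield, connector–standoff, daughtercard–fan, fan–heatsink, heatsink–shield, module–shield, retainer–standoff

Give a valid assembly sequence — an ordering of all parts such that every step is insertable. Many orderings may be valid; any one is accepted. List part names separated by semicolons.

backplane; standoff; retainer; connector; shield; module; heatsink; bezel; daughtercard; fan

1. backplane@(0, -3) [-y clear] — {backplane}
2. standoff@(0, -2) [-x clear] — {backplane, standoff}
3. retainer@(-1, -2) [-x clear] — {backplane, retainer, standoff}
4. connector@(0, -1) [-x clear] — {backplane, connector, retainer, standoff}
5. shield@(0, 0) [-x clear] — {backplane, connector, retainer, shield, standoff}
6. module@(-1, 0) [-x clear] — {backplane, connector, module, retainer, shield, standoff}
7. heatsink@(1, 0) [-y clear] — {backplane, connector, heatsink, module, retainer, shield, standoff}
8. bezel@(2, 0) [+x clear] — {backplane, bezel, connector, heatsink, module, retainer, shield, standoff}
9. daughtercard@(2, -1) [+x clear] — {backplane, bezel, connector, daughtercard, heatsink, module, retainer, shield, standoff}
10. fan@(1, -1) [-y clear] — {backplane, bezel, connector, daughtercard, fan, heatsink, module, retainer, shield, standoff}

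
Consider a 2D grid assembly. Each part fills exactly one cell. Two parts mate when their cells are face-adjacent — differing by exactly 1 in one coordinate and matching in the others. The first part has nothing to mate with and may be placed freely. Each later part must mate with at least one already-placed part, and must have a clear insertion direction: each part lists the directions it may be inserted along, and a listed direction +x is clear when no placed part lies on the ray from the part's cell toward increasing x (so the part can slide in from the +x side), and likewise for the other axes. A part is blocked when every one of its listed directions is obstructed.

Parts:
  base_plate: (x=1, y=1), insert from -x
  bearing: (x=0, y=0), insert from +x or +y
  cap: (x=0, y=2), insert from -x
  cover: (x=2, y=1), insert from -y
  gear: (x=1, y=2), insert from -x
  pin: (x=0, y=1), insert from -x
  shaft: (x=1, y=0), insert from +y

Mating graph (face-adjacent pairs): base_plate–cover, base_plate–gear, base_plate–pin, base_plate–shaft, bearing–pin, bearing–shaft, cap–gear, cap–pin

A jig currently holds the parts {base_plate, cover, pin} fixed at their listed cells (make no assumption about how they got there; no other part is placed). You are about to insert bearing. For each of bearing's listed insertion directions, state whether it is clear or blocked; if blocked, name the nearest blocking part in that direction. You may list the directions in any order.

+x: ray from bearing(0, 0) has no placed part ⇒ clear
+y: nearest on ray is pin@(0, 1) ⇒ blocked

+x: clear; +y: blocked by pin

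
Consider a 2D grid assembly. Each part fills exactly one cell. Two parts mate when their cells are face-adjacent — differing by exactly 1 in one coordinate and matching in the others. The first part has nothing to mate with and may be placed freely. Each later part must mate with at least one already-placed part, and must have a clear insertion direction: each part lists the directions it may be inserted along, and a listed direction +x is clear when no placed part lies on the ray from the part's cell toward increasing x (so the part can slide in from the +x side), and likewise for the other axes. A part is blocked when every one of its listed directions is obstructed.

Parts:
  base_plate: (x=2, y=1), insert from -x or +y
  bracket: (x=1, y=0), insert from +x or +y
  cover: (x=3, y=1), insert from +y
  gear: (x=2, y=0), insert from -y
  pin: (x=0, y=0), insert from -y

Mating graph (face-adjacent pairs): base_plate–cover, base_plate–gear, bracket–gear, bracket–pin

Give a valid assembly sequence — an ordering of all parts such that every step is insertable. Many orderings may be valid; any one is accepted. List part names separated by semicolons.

1. gear@(2, 0) [-y clear] — {gear}
2. base_plate@(2, 1) [-x clear] — {base_plate, gear}
3. cover@(3, 1) [+y clear] — {base_plate, cover, gear}
4. bracket@(1, 0) [+y clear] — {base_plate, bracket, cover, gear}
5. pin@(0, 0) [-y clear] — {base_plate, bracket, cover, gear, pin}

gear; base_plate; cover; bracket; pin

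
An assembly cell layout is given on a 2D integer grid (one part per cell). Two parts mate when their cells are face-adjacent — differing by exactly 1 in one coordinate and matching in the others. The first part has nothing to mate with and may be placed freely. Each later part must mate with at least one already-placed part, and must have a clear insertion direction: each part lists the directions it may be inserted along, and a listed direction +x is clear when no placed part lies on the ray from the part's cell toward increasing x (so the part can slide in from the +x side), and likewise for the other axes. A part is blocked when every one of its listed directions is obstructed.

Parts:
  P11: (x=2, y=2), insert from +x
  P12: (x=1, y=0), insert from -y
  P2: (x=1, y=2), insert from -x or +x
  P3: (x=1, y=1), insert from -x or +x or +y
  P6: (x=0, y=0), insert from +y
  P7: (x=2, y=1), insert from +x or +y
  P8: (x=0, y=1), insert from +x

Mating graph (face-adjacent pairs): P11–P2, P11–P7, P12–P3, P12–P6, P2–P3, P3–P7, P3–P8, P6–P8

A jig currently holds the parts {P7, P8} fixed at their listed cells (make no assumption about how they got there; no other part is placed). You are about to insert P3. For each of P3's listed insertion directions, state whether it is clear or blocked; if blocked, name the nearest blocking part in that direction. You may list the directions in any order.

+x: blocked by P7; +y: clear; -x: blocked by P8

-x: nearest on ray is P8@(0, 1) ⇒ blocked
+x: nearest on ray is P7@(2, 1) ⇒ blocked
+y: ray from P3(1, 1) has no placed part ⇒ clear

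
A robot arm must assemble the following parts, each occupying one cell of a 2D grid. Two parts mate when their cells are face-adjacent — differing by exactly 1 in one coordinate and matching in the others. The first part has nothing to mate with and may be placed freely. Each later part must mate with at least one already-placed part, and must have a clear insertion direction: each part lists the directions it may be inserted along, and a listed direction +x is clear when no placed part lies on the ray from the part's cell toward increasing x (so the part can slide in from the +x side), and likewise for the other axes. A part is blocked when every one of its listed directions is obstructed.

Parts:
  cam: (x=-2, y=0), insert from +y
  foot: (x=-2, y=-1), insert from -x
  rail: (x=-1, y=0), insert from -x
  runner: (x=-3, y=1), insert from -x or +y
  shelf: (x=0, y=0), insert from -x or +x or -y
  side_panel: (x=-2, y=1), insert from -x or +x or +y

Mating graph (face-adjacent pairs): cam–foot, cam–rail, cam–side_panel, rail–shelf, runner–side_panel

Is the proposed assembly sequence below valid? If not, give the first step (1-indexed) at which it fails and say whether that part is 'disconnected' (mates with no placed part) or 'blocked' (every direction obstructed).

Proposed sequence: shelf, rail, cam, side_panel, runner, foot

1. shelf@(0, 0) [-x clear] — {shelf}
2. rail@(-1, 0) [-x clear] — {rail, shelf}
3. cam@(-2, 0) [+y clear] — {cam, rail, shelf}
4. side_panel@(-2, 1) [-x clear] — {cam, rail, shelf, side_panel}
5. runner@(-3, 1) [-x clear] — {cam, rail, runner, shelf, side_panel}
6. foot@(-2, -1) [-x clear] — {cam, foot, rail, runner, shelf, side_panel}

Valid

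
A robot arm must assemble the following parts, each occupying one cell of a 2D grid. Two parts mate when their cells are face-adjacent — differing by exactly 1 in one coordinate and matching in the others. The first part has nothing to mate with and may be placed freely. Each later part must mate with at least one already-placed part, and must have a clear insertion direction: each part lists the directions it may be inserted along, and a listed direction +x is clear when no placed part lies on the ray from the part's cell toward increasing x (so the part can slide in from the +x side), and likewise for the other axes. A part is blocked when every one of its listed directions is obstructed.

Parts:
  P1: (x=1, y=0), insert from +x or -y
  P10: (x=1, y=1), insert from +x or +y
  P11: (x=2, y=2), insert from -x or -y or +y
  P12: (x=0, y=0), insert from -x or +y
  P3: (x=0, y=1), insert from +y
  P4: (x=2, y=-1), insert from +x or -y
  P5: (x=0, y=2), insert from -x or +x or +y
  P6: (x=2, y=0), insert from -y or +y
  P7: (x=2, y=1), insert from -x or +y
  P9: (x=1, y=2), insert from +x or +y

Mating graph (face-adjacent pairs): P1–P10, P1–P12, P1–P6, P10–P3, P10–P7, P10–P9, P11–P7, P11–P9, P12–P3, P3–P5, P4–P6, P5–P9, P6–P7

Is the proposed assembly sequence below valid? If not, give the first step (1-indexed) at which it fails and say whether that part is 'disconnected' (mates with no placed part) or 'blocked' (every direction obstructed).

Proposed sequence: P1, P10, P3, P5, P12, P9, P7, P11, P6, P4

1. P1@(1, 0) [+x clear] — {P1}
2. P10@(1, 1) [+x clear] — {P1, P10}
3. P3@(0, 1) [+y clear] — {P1, P10, P3}
4. P5@(0, 2) [-x clear] — {P1, P10, P3, P5}
5. P12@(0, 0) [-x clear] — {P1, P10, P12, P3, P5}
6. P9@(1, 2) [+x clear] — {P1, P10, P12, P3, P5, P9}
7. P7@(2, 1) [+y clear] — {P1, P10, P12, P3, P5, P7, P9}
8. P11@(2, 2) [+y clear] — {P1, P10, P11, P12, P3, P5, P7, P9}
9. P6@(2, 0) [-y clear] — {P1, P10, P11, P12, P3, P5, P6, P7, P9}
10. P4@(2, -1) [+x clear] — {P1, P10, P11, P12, P3, P4, P5, P6, P7, P9}

Valid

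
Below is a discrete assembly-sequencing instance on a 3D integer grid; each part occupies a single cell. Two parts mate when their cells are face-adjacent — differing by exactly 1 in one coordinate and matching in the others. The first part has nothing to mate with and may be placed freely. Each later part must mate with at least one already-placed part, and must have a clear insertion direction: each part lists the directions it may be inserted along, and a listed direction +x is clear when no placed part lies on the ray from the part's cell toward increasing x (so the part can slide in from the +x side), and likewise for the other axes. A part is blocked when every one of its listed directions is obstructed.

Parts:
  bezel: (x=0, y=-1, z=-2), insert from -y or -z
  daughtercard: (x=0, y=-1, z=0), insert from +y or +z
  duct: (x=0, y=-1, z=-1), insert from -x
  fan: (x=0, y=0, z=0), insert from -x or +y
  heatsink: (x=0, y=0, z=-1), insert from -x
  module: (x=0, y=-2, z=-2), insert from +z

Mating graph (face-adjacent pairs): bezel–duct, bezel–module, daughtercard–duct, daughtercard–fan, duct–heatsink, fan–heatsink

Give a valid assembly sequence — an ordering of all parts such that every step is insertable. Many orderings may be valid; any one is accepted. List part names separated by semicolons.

1. heatsink@(0, 0, -1) [-x clear] — {heatsink}
2. fan@(0, 0, 0) [-x clear] — {fan, heatsink}
3. daughtercard@(0, -1, 0) [+z clear] — {daughtercard, fan, heatsink}
4. duct@(0, -1, -1) [-x clear] — {daughtercard, duct, fan, heatsink}
5. bezel@(0, -1, -2) [-y clear] — {bezel, daughtercard, duct, fan, heatsink}
6. module@(0, -2, -2) [+z clear] — {bezel, daughtercard, duct, fan, heatsink, module}

heatsink; fan; daughtercard; duct; bezel; module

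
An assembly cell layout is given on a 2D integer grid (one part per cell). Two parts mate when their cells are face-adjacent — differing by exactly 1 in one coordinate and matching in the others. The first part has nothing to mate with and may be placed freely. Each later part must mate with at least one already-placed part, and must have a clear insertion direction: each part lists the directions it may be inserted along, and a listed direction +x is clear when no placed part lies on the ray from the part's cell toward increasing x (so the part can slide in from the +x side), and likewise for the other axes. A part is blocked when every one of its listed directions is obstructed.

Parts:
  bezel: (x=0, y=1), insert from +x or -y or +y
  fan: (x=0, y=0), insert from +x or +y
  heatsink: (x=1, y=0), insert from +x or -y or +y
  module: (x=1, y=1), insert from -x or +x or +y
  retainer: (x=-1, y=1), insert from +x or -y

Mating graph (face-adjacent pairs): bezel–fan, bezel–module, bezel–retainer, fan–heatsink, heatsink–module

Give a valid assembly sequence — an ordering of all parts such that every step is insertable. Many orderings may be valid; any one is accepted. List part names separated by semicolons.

1. retainer@(-1, 1) [+x clear] — {retainer}
2. bezel@(0, 1) [+x clear] — {bezel, retainer}
3. module@(1, 1) [+x clear] — {bezel, module, retainer}
4. fan@(0, 0) [+x clear] — {bezel, fan, module, retainer}
5. heatsink@(1, 0) [+x clear] — {bezel, fan, heatsink, module, retainer}

retainer; bezel; module; fan; heatsink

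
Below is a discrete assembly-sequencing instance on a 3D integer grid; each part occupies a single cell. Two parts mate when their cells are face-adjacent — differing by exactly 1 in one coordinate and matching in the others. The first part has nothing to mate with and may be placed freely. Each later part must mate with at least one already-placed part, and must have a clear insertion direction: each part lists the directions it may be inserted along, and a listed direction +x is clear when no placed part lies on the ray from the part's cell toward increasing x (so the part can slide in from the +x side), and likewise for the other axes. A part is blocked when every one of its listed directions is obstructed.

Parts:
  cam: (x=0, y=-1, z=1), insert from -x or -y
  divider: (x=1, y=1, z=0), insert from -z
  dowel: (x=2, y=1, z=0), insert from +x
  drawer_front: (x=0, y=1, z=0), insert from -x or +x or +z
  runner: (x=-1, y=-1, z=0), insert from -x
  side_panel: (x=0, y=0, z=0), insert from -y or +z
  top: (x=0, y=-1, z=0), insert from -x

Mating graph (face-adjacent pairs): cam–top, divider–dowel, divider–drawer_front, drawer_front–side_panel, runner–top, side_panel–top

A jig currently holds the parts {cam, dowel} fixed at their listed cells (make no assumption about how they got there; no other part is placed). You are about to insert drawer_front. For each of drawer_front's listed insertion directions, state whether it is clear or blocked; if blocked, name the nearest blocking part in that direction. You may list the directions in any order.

+x: blocked by dowel; +z: clear; -x: clear

-x: ray from drawer_front(0, 1, 0) has no placed part ⇒ clear
+x: nearest on ray is dowel@(2, 1, 0) ⇒ blocked
+z: ray from drawer_front(0, 1, 0) has no placed part ⇒ clear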